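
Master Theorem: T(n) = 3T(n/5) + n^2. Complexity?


a=3, b=5, c=2. log_5(3)=0.683 < c=2. Case 3: O(n^c) = O(n^2)
Complexity: O(n^2)


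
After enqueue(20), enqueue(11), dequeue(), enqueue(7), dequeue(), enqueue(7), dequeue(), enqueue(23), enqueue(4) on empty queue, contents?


enqueue(20) -> [20]
enqueue(11) -> [20, 11]
dequeue() returns 20 -> [11]
enqueue(7) -> [11, 7]
dequeue() returns 11 -> [7]
enqueue(7) -> [7, 7]
dequeue() returns 7 -> [7]
enqueue(23) -> [7, 23]
enqueue(4) -> [7, 23, 4]
Final queue (front to back): [7, 23, 4]


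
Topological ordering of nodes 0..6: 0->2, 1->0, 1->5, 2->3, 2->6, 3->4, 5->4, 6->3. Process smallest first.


Kahn's algorithm, process smallest node first
Order: [1, 0, 2, 5, 6, 3, 4]


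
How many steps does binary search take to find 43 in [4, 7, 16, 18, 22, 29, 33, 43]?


Search for 43:
[0,7] mid=3 arr[3]=18
[4,7] mid=5 arr[5]=29
[6,7] mid=6 arr[6]=33
[7,7] mid=7 arr[7]=43
Total: 4 comparisons


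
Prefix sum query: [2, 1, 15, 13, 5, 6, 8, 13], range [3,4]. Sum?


Prefix sums: [0, 2, 3, 18, 31, 36, 42, 50, 63]
Sum[3..4] = prefix[5] - prefix[3] = 36 - 18 = 18


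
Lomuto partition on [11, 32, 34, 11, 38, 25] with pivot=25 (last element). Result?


Elements <= 25 go left of pivot.
Result: [11, 11, 25, 32, 38, 34], pivot at index 2


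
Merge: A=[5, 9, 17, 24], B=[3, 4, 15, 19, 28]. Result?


Compare heads, take smaller each step.
Merged: [3, 4, 5, 9, 15, 17, 19, 24, 28]


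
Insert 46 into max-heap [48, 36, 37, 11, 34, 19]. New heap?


Append 46: [48, 36, 37, 11, 34, 19, 46]
Bubble up: swap idx 6(46) with idx 2(37)
Result: [48, 36, 46, 11, 34, 19, 37]


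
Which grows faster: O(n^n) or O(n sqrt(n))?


n^1.5 grows slower than n^n
O(n sqrt(n)) is asymptotically smaller; O(n^n) grows faster


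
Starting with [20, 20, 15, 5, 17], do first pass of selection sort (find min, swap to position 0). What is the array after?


After one pass: [5, 20, 15, 20, 17]


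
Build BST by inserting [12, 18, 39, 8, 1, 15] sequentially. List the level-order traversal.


Root = 12; build tree by BST insertion.
Level-Order traversal: [12, 8, 18, 1, 15, 39]


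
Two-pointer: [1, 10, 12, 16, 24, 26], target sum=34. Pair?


Two pointers: lo=0, hi=5
Found pair: (10, 24) summing to 34


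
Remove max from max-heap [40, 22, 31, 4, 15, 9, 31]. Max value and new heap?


Max = 40
Replace root with last, heapify down
Resulting heap: [31, 22, 31, 4, 15, 9]


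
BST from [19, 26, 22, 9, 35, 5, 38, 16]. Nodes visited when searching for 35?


BST root = 19
Search for 35: compare at each node
Path: [19, 26, 35]


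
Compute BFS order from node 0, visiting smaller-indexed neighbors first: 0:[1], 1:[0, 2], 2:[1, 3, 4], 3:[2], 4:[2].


BFS queue: start with [0]
Visit order: [0, 1, 2, 3, 4]


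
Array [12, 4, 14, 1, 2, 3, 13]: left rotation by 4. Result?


Left rotate by 4: [2, 3, 13, 12, 4, 14, 1]


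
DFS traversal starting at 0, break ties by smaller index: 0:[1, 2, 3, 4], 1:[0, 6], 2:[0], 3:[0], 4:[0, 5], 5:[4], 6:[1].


DFS stack-based: start with [0]
Visit order: [0, 1, 6, 2, 3, 4, 5]


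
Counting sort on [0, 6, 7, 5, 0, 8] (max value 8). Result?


Count array: [2, 0, 0, 0, 0, 1, 1, 1, 1]
Reconstruct: [0, 0, 5, 6, 7, 8]


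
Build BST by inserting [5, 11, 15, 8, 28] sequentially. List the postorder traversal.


Root = 5; build tree by BST insertion.
Postorder traversal: [8, 28, 15, 11, 5]


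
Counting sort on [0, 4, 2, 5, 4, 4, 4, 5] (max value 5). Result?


Count array: [1, 0, 1, 0, 4, 2]
Reconstruct: [0, 2, 4, 4, 4, 4, 5, 5]


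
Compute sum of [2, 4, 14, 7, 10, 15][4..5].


Prefix sums: [0, 2, 6, 20, 27, 37, 52]
Sum[4..5] = prefix[6] - prefix[4] = 52 - 27 = 25


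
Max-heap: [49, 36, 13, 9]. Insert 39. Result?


Append 39: [49, 36, 13, 9, 39]
Bubble up: swap idx 4(39) with idx 1(36)
Result: [49, 39, 13, 9, 36]


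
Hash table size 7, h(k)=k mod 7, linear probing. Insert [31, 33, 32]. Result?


Insertions: 31->slot 3; 33->slot 5; 32->slot 4
Table: [None, None, None, 31, 32, 33, None]


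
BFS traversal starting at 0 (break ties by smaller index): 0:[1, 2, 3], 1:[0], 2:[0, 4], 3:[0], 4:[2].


BFS queue: start with [0]
Visit order: [0, 1, 2, 3, 4]


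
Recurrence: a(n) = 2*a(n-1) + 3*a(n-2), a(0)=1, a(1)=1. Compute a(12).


Build bottom-up:
...a(10)=29525, a(11)=88573, a(12)=2*88573+3*29525=265721


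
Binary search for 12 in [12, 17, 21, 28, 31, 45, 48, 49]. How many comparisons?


Search for 12:
[0,7] mid=3 arr[3]=28
[0,2] mid=1 arr[1]=17
[0,0] mid=0 arr[0]=12
Total: 3 comparisons


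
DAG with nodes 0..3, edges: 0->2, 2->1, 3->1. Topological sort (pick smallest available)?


Kahn's algorithm, process smallest node first
Order: [0, 2, 3, 1]


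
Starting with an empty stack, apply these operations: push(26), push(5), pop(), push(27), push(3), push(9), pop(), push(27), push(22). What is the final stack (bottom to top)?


push(26) -> [26]
push(5) -> [26, 5]
pop() returns 5 -> [26]
push(27) -> [26, 27]
push(3) -> [26, 27, 3]
push(9) -> [26, 27, 3, 9]
pop() returns 9 -> [26, 27, 3]
push(27) -> [26, 27, 3, 27]
push(22) -> [26, 27, 3, 27, 22]
Final stack (bottom to top): [26, 27, 3, 27, 22]


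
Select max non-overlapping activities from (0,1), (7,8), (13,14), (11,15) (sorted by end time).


Greedy: pick earliest-ending, then skip overlaps.
Selected (3 activities): [(0, 1), (7, 8), (13, 14)]


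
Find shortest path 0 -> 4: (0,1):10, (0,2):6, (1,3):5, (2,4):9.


Dijkstra from 0:
Distances: {0: 0, 1: 10, 2: 6, 3: 15, 4: 15}
Shortest distance to 4 = 15, path = [0, 2, 4]


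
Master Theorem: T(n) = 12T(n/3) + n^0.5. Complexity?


a=12, b=3, c=0.5. log_3(12)=2.262 > c=0.5. Case 1: O(n^log_b(a)) = O(n^2.262)
Complexity: O(n^2.262)


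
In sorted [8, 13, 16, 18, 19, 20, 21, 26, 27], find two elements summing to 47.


Two pointers: lo=0, hi=8
Found pair: (20, 27) summing to 47


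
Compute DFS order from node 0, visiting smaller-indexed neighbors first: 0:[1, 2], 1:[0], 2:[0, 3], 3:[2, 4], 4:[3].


DFS stack-based: start with [0]
Visit order: [0, 1, 2, 3, 4]


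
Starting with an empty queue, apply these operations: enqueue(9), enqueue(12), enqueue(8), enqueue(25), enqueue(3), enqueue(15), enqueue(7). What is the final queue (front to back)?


enqueue(9) -> [9]
enqueue(12) -> [9, 12]
enqueue(8) -> [9, 12, 8]
enqueue(25) -> [9, 12, 8, 25]
enqueue(3) -> [9, 12, 8, 25, 3]
enqueue(15) -> [9, 12, 8, 25, 3, 15]
enqueue(7) -> [9, 12, 8, 25, 3, 15, 7]
Final queue (front to back): [9, 12, 8, 25, 3, 15, 7]


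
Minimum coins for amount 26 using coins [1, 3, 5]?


dp[0]=0; dp[i]=1+min(dp[i-c] for c in coins)
...dp[21]=5, dp[22]=6, dp[23]=5, dp[24]=6, dp[25]=5, dp[26]=6
Minimum coins for 26 = 6


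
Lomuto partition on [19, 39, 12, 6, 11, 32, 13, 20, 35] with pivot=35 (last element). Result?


Elements <= 35 go left of pivot.
Result: [19, 12, 6, 11, 32, 13, 20, 35, 39], pivot at index 7


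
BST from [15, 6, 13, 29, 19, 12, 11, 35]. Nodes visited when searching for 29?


BST root = 15
Search for 29: compare at each node
Path: [15, 29]


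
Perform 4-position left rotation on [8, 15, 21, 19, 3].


Left rotate by 4: [3, 8, 15, 21, 19]


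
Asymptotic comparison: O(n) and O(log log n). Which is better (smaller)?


double-logarithmic grows slower than linear
O(log log n) is asymptotically smaller; O(n) grows faster


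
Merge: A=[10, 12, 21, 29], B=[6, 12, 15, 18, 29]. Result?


Compare heads, take smaller each step.
Merged: [6, 10, 12, 12, 15, 18, 21, 29, 29]


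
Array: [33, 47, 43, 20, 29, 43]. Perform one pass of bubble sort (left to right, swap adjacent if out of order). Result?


After one pass: [33, 43, 20, 29, 43, 47]


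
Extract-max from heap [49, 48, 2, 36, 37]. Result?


Max = 49
Replace root with last, heapify down
Resulting heap: [48, 37, 2, 36]


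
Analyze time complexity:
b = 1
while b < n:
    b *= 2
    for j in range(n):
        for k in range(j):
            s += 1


Per nesting level: O(log n) * O(n) * O(n) [triangular over j] = O(n^2 log n)
Complexity: O(n^2 log n)


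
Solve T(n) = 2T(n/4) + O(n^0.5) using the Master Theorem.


a=2, b=4, c=0.5. log_4(2)=0.5 = c=0.5. Case 2: O(n^c log n) = O(sqrt(n) log n)
Complexity: O(sqrt(n) log n)


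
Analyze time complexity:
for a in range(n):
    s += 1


Per nesting level: O(n) = O(n)
Complexity: O(n)


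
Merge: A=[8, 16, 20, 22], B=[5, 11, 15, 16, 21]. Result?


Compare heads, take smaller each step.
Merged: [5, 8, 11, 15, 16, 16, 20, 21, 22]


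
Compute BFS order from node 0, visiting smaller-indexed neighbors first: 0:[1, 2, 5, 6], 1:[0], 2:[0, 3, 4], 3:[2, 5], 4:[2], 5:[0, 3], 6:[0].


BFS queue: start with [0]
Visit order: [0, 1, 2, 5, 6, 3, 4]


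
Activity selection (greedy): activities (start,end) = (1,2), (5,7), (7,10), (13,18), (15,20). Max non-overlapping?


Greedy: pick earliest-ending, then skip overlaps.
Selected (4 activities): [(1, 2), (5, 7), (7, 10), (13, 18)]


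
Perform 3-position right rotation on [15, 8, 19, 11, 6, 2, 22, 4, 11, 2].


Right rotate by 3: [4, 11, 2, 15, 8, 19, 11, 6, 2, 22]


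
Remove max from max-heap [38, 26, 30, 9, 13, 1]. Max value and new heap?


Max = 38
Replace root with last, heapify down
Resulting heap: [30, 26, 1, 9, 13]


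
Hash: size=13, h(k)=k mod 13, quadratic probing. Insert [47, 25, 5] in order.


Insertions: 47->slot 8; 25->slot 12; 5->slot 5
Table: [None, None, None, None, None, 5, None, None, 47, None, None, None, 25]


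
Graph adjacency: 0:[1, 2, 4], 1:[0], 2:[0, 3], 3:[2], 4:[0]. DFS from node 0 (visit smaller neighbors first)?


DFS stack-based: start with [0]
Visit order: [0, 1, 2, 3, 4]


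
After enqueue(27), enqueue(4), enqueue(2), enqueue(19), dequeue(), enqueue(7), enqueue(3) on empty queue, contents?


enqueue(27) -> [27]
enqueue(4) -> [27, 4]
enqueue(2) -> [27, 4, 2]
enqueue(19) -> [27, 4, 2, 19]
dequeue() returns 27 -> [4, 2, 19]
enqueue(7) -> [4, 2, 19, 7]
enqueue(3) -> [4, 2, 19, 7, 3]
Final queue (front to back): [4, 2, 19, 7, 3]


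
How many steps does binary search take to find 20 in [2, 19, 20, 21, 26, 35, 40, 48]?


Search for 20:
[0,7] mid=3 arr[3]=21
[0,2] mid=1 arr[1]=19
[2,2] mid=2 arr[2]=20
Total: 3 comparisons


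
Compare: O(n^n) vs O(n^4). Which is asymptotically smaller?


quartic grows slower than n^n
O(n^4) is asymptotically smaller; O(n^n) grows faster


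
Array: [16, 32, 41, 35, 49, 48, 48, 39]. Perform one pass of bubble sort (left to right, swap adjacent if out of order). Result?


After one pass: [16, 32, 35, 41, 48, 48, 39, 49]


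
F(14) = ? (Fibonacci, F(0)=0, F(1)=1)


F(n)=F(n-1)+F(n-2)
...F(12)=144, F(13)=233, F(14)=377


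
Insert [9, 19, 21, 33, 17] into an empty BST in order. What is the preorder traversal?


Root = 9; build tree by BST insertion.
Preorder traversal: [9, 19, 17, 21, 33]


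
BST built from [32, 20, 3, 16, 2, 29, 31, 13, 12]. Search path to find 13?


BST root = 32
Search for 13: compare at each node
Path: [32, 20, 3, 16, 13]


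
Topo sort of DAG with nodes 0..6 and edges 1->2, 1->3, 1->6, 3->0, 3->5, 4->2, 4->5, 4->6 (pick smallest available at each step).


Kahn's algorithm, process smallest node first
Order: [1, 3, 0, 4, 2, 5, 6]


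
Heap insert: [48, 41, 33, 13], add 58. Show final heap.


Append 58: [48, 41, 33, 13, 58]
Bubble up: swap idx 4(58) with idx 1(41); swap idx 1(58) with idx 0(48)
Result: [58, 48, 33, 13, 41]


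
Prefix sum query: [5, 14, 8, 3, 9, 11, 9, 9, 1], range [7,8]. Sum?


Prefix sums: [0, 5, 19, 27, 30, 39, 50, 59, 68, 69]
Sum[7..8] = prefix[9] - prefix[7] = 69 - 59 = 10


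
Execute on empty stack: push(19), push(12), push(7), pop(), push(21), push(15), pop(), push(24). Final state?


push(19) -> [19]
push(12) -> [19, 12]
push(7) -> [19, 12, 7]
pop() returns 7 -> [19, 12]
push(21) -> [19, 12, 21]
push(15) -> [19, 12, 21, 15]
pop() returns 15 -> [19, 12, 21]
push(24) -> [19, 12, 21, 24]
Final stack (bottom to top): [19, 12, 21, 24]


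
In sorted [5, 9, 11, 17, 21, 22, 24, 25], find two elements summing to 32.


Two pointers: lo=0, hi=7
Found pair: (11, 21) summing to 32


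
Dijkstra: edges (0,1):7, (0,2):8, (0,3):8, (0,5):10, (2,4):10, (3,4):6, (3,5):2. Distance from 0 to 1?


Dijkstra from 0:
Distances: {0: 0, 1: 7, 2: 8, 3: 8, 4: 14, 5: 10}
Shortest distance to 1 = 7, path = [0, 1]


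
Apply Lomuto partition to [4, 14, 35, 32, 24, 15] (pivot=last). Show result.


Elements <= 15 go left of pivot.
Result: [4, 14, 15, 32, 24, 35], pivot at index 2


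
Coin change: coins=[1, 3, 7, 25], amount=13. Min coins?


dp[0]=0; dp[i]=1+min(dp[i-c] for c in coins)
...dp[8]=2, dp[9]=3, dp[10]=2, dp[11]=3, dp[12]=4, dp[13]=3
Minimum coins for 13 = 3


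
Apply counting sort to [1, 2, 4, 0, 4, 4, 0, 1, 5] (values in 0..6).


Count array: [2, 2, 1, 0, 3, 1, 0]
Reconstruct: [0, 0, 1, 1, 2, 4, 4, 4, 5]


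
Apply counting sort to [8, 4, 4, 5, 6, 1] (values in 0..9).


Count array: [0, 1, 0, 0, 2, 1, 1, 0, 1, 0]
Reconstruct: [1, 4, 4, 5, 6, 8]


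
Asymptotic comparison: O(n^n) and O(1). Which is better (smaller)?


constant grows slower than n^n
O(1) is asymptotically smaller; O(n^n) grows faster


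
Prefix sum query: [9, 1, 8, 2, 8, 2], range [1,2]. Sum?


Prefix sums: [0, 9, 10, 18, 20, 28, 30]
Sum[1..2] = prefix[3] - prefix[1] = 18 - 9 = 9


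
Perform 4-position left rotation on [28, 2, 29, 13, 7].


Left rotate by 4: [7, 28, 2, 29, 13]


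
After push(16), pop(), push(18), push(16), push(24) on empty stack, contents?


push(16) -> [16]
pop() returns 16 -> []
push(18) -> [18]
push(16) -> [18, 16]
push(24) -> [18, 16, 24]
Final stack (bottom to top): [18, 16, 24]


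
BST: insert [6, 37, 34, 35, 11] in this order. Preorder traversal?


Root = 6; build tree by BST insertion.
Preorder traversal: [6, 37, 34, 11, 35]


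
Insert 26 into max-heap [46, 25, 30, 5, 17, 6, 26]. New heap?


Append 26: [46, 25, 30, 5, 17, 6, 26, 26]
Bubble up: swap idx 7(26) with idx 3(5); swap idx 3(26) with idx 1(25)
Result: [46, 26, 30, 25, 17, 6, 26, 5]


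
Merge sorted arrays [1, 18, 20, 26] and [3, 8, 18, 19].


Compare heads, take smaller each step.
Merged: [1, 3, 8, 18, 18, 19, 20, 26]


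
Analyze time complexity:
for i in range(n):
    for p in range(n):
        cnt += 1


Per nesting level: O(n) * O(n) = O(n^2)
Complexity: O(n^2)


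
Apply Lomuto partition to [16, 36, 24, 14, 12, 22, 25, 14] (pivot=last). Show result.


Elements <= 14 go left of pivot.
Result: [14, 12, 14, 16, 36, 22, 25, 24], pivot at index 2


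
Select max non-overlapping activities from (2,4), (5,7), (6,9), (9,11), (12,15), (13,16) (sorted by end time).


Greedy: pick earliest-ending, then skip overlaps.
Selected (4 activities): [(2, 4), (5, 7), (9, 11), (12, 15)]


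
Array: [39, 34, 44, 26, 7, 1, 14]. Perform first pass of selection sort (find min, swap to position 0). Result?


After one pass: [1, 34, 44, 26, 7, 39, 14]


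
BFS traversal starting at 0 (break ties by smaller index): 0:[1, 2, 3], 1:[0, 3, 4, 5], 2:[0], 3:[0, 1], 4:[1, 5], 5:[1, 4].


BFS queue: start with [0]
Visit order: [0, 1, 2, 3, 4, 5]


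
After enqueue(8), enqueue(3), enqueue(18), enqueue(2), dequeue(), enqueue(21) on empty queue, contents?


enqueue(8) -> [8]
enqueue(3) -> [8, 3]
enqueue(18) -> [8, 3, 18]
enqueue(2) -> [8, 3, 18, 2]
dequeue() returns 8 -> [3, 18, 2]
enqueue(21) -> [3, 18, 2, 21]
Final queue (front to back): [3, 18, 2, 21]


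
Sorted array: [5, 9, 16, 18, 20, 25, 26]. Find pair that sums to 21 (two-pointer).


Two pointers: lo=0, hi=6
Found pair: (5, 16) summing to 21


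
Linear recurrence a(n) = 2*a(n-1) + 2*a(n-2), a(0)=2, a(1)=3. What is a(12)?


Build bottom-up:
...a(10)=29856, a(11)=81568, a(12)=2*81568+2*29856=222848


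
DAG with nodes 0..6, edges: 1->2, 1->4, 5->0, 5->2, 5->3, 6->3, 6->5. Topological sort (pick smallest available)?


Kahn's algorithm, process smallest node first
Order: [1, 4, 6, 5, 0, 2, 3]


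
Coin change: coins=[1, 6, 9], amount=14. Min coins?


dp[0]=0; dp[i]=1+min(dp[i-c] for c in coins)
...dp[9]=1, dp[10]=2, dp[11]=3, dp[12]=2, dp[13]=3, dp[14]=4
Minimum coins for 14 = 4


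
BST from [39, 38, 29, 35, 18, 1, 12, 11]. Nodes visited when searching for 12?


BST root = 39
Search for 12: compare at each node
Path: [39, 38, 29, 18, 1, 12]


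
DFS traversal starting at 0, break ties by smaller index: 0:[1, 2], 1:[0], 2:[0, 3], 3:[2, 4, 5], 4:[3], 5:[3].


DFS stack-based: start with [0]
Visit order: [0, 1, 2, 3, 4, 5]


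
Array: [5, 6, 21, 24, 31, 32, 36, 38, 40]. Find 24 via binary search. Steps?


Search for 24:
[0,8] mid=4 arr[4]=31
[0,3] mid=1 arr[1]=6
[2,3] mid=2 arr[2]=21
[3,3] mid=3 arr[3]=24
Total: 4 comparisons


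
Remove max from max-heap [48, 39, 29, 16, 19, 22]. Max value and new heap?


Max = 48
Replace root with last, heapify down
Resulting heap: [39, 22, 29, 16, 19]


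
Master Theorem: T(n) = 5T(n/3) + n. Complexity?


a=5, b=3, c=1. log_3(5)=1.465 > c=1. Case 1: O(n^log_b(a)) = O(n^1.465)
Complexity: O(n^1.465)


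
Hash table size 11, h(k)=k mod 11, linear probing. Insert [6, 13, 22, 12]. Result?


Insertions: 6->slot 6; 13->slot 2; 22->slot 0; 12->slot 1
Table: [22, 12, 13, None, None, None, 6, None, None, None, None]


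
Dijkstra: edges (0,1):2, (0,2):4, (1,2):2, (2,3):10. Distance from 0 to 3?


Dijkstra from 0:
Distances: {0: 0, 1: 2, 2: 4, 3: 14}
Shortest distance to 3 = 14, path = [0, 2, 3]


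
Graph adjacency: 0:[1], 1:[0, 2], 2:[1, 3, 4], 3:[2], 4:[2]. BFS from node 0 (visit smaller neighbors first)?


BFS queue: start with [0]
Visit order: [0, 1, 2, 3, 4]


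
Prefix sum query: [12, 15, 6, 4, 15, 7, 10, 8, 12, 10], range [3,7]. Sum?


Prefix sums: [0, 12, 27, 33, 37, 52, 59, 69, 77, 89, 99]
Sum[3..7] = prefix[8] - prefix[3] = 77 - 33 = 44


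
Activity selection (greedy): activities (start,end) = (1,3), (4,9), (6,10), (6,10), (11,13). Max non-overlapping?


Greedy: pick earliest-ending, then skip overlaps.
Selected (3 activities): [(1, 3), (4, 9), (11, 13)]


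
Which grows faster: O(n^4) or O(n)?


linear grows slower than quartic
O(n) is asymptotically smaller; O(n^4) grows faster


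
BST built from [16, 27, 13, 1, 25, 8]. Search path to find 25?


BST root = 16
Search for 25: compare at each node
Path: [16, 27, 25]


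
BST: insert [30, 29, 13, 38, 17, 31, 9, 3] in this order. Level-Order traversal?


Root = 30; build tree by BST insertion.
Level-Order traversal: [30, 29, 38, 13, 31, 9, 17, 3]


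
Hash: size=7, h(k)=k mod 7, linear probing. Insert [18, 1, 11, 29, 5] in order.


Insertions: 18->slot 4; 1->slot 1; 11->slot 5; 29->slot 2; 5->slot 6
Table: [None, 1, 29, None, 18, 11, 5]


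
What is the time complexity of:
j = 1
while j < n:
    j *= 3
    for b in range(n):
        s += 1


Per nesting level: O(log n) * O(n) = O(n log n)
Complexity: O(n log n)


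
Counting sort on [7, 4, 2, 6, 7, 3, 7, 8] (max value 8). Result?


Count array: [0, 0, 1, 1, 1, 0, 1, 3, 1]
Reconstruct: [2, 3, 4, 6, 7, 7, 7, 8]


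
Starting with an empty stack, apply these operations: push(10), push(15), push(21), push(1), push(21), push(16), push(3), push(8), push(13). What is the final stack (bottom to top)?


push(10) -> [10]
push(15) -> [10, 15]
push(21) -> [10, 15, 21]
push(1) -> [10, 15, 21, 1]
push(21) -> [10, 15, 21, 1, 21]
push(16) -> [10, 15, 21, 1, 21, 16]
push(3) -> [10, 15, 21, 1, 21, 16, 3]
push(8) -> [10, 15, 21, 1, 21, 16, 3, 8]
push(13) -> [10, 15, 21, 1, 21, 16, 3, 8, 13]
Final stack (bottom to top): [10, 15, 21, 1, 21, 16, 3, 8, 13]


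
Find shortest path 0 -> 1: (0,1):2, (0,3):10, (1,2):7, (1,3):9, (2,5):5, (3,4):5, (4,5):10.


Dijkstra from 0:
Distances: {0: 0, 1: 2, 2: 9, 3: 10, 4: 15, 5: 14}
Shortest distance to 1 = 2, path = [0, 1]


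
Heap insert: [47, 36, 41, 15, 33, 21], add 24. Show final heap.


Append 24: [47, 36, 41, 15, 33, 21, 24]
Bubble up: no swaps needed
Result: [47, 36, 41, 15, 33, 21, 24]


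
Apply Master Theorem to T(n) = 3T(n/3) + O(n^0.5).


a=3, b=3, c=0.5. log_3(3)=1 > c=0.5. Case 1: O(n^log_b(a)) = O(n)
Complexity: O(n)


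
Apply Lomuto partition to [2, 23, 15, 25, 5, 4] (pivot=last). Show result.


Elements <= 4 go left of pivot.
Result: [2, 4, 15, 25, 5, 23], pivot at index 1


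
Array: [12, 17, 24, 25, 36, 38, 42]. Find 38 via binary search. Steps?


Search for 38:
[0,6] mid=3 arr[3]=25
[4,6] mid=5 arr[5]=38
Total: 2 comparisons


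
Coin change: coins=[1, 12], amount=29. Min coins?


dp[0]=0; dp[i]=1+min(dp[i-c] for c in coins)
...dp[24]=2, dp[25]=3, dp[26]=4, dp[27]=5, dp[28]=6, dp[29]=7
Minimum coins for 29 = 7


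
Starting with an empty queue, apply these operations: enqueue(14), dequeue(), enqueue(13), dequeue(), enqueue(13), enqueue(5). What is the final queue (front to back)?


enqueue(14) -> [14]
dequeue() returns 14 -> []
enqueue(13) -> [13]
dequeue() returns 13 -> []
enqueue(13) -> [13]
enqueue(5) -> [13, 5]
Final queue (front to back): [13, 5]


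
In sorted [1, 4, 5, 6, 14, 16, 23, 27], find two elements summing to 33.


Two pointers: lo=0, hi=7
Found pair: (6, 27) summing to 33


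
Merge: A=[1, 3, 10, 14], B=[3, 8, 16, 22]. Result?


Compare heads, take smaller each step.
Merged: [1, 3, 3, 8, 10, 14, 16, 22]


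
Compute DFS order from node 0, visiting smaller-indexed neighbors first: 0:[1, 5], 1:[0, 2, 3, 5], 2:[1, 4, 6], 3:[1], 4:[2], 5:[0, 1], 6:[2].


DFS stack-based: start with [0]
Visit order: [0, 1, 2, 4, 6, 3, 5]


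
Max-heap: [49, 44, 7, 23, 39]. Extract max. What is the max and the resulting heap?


Max = 49
Replace root with last, heapify down
Resulting heap: [44, 39, 7, 23]


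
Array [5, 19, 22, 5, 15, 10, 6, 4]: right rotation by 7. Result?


Right rotate by 7: [19, 22, 5, 15, 10, 6, 4, 5]


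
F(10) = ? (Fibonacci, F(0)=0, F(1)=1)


F(n)=F(n-1)+F(n-2)
...F(8)=21, F(9)=34, F(10)=55


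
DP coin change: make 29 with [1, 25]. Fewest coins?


dp[0]=0; dp[i]=1+min(dp[i-c] for c in coins)
...dp[24]=24, dp[25]=1, dp[26]=2, dp[27]=3, dp[28]=4, dp[29]=5
Minimum coins for 29 = 5


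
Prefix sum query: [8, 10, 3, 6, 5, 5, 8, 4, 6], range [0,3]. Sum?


Prefix sums: [0, 8, 18, 21, 27, 32, 37, 45, 49, 55]
Sum[0..3] = prefix[4] - prefix[0] = 27 - 0 = 27


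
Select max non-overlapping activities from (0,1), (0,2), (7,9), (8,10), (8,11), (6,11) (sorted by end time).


Greedy: pick earliest-ending, then skip overlaps.
Selected (2 activities): [(0, 1), (7, 9)]


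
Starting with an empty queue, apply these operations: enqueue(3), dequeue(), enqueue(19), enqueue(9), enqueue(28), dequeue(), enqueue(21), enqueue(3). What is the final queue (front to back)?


enqueue(3) -> [3]
dequeue() returns 3 -> []
enqueue(19) -> [19]
enqueue(9) -> [19, 9]
enqueue(28) -> [19, 9, 28]
dequeue() returns 19 -> [9, 28]
enqueue(21) -> [9, 28, 21]
enqueue(3) -> [9, 28, 21, 3]
Final queue (front to back): [9, 28, 21, 3]


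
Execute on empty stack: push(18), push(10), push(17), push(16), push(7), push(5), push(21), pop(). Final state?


push(18) -> [18]
push(10) -> [18, 10]
push(17) -> [18, 10, 17]
push(16) -> [18, 10, 17, 16]
push(7) -> [18, 10, 17, 16, 7]
push(5) -> [18, 10, 17, 16, 7, 5]
push(21) -> [18, 10, 17, 16, 7, 5, 21]
pop() returns 21 -> [18, 10, 17, 16, 7, 5]
Final stack (bottom to top): [18, 10, 17, 16, 7, 5]


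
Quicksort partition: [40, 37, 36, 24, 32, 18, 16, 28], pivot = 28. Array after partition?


Elements <= 28 go left of pivot.
Result: [24, 18, 16, 28, 32, 37, 36, 40], pivot at index 3


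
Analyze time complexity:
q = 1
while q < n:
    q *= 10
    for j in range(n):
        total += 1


Per nesting level: O(log n) * O(n) = O(n log n)
Complexity: O(n log n)


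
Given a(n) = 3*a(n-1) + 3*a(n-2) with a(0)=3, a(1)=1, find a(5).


Build bottom-up:
...a(3)=39, a(4)=153, a(5)=3*153+3*39=576


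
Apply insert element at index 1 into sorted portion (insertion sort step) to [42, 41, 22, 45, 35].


After one pass: [41, 42, 22, 45, 35]


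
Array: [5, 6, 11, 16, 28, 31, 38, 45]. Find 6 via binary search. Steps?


Search for 6:
[0,7] mid=3 arr[3]=16
[0,2] mid=1 arr[1]=6
Total: 2 comparisons


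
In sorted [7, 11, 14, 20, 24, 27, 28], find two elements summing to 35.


Two pointers: lo=0, hi=6
Found pair: (7, 28) summing to 35


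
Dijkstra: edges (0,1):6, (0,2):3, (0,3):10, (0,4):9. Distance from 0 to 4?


Dijkstra from 0:
Distances: {0: 0, 1: 6, 2: 3, 3: 10, 4: 9}
Shortest distance to 4 = 9, path = [0, 4]


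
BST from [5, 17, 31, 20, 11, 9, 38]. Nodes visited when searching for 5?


BST root = 5
Search for 5: compare at each node
Path: [5]


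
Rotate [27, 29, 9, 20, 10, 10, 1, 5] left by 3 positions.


Left rotate by 3: [20, 10, 10, 1, 5, 27, 29, 9]


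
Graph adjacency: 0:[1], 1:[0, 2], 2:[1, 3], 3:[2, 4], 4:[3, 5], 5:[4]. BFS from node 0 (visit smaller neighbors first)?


BFS queue: start with [0]
Visit order: [0, 1, 2, 3, 4, 5]


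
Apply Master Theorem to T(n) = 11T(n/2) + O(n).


a=11, b=2, c=1. log_2(11)=3.459 > c=1. Case 1: O(n^log_b(a)) = O(n^3.459)
Complexity: O(n^3.459)


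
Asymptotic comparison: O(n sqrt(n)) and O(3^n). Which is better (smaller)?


n^1.5 grows slower than exponential (base 3)
O(n sqrt(n)) is asymptotically smaller; O(3^n) grows faster


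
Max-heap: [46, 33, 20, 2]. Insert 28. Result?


Append 28: [46, 33, 20, 2, 28]
Bubble up: no swaps needed
Result: [46, 33, 20, 2, 28]


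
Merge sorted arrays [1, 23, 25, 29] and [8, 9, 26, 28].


Compare heads, take smaller each step.
Merged: [1, 8, 9, 23, 25, 26, 28, 29]


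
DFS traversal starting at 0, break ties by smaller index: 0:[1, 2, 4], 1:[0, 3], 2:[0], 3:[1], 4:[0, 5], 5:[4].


DFS stack-based: start with [0]
Visit order: [0, 1, 3, 2, 4, 5]


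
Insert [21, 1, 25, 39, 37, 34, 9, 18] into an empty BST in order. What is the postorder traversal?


Root = 21; build tree by BST insertion.
Postorder traversal: [18, 9, 1, 34, 37, 39, 25, 21]


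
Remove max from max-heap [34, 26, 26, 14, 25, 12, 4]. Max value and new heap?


Max = 34
Replace root with last, heapify down
Resulting heap: [26, 25, 26, 14, 4, 12]


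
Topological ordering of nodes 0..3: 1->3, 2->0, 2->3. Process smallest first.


Kahn's algorithm, process smallest node first
Order: [1, 2, 0, 3]


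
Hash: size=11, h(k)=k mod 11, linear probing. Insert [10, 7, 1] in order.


Insertions: 10->slot 10; 7->slot 7; 1->slot 1
Table: [None, 1, None, None, None, None, None, 7, None, None, 10]


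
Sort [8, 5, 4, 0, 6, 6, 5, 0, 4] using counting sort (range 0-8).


Count array: [2, 0, 0, 0, 2, 2, 2, 0, 1]
Reconstruct: [0, 0, 4, 4, 5, 5, 6, 6, 8]


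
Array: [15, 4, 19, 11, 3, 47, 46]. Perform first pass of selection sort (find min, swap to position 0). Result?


After one pass: [3, 4, 19, 11, 15, 47, 46]


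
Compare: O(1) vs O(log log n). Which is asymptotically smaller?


constant grows slower than double-logarithmic
O(1) is asymptotically smaller; O(log log n) grows faster


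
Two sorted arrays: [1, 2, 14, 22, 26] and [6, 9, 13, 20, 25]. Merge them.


Compare heads, take smaller each step.
Merged: [1, 2, 6, 9, 13, 14, 20, 22, 25, 26]


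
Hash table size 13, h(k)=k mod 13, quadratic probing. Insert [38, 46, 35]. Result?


Insertions: 38->slot 12; 46->slot 7; 35->slot 9
Table: [None, None, None, None, None, None, None, 46, None, 35, None, None, 38]


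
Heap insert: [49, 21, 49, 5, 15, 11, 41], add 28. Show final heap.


Append 28: [49, 21, 49, 5, 15, 11, 41, 28]
Bubble up: swap idx 7(28) with idx 3(5); swap idx 3(28) with idx 1(21)
Result: [49, 28, 49, 21, 15, 11, 41, 5]


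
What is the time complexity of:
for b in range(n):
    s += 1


Per nesting level: O(n) = O(n)
Complexity: O(n)


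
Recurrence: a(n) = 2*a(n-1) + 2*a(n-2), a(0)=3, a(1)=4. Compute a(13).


Build bottom-up:
...a(11)=113216, a(12)=309312, a(13)=2*309312+2*113216=845056


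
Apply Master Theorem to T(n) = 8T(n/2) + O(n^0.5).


a=8, b=2, c=0.5. log_2(8)=3 > c=0.5. Case 1: O(n^log_b(a)) = O(n^3)
Complexity: O(n^3)


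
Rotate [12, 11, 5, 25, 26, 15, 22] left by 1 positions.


Left rotate by 1: [11, 5, 25, 26, 15, 22, 12]


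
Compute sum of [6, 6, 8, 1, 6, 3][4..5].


Prefix sums: [0, 6, 12, 20, 21, 27, 30]
Sum[4..5] = prefix[6] - prefix[4] = 30 - 21 = 9


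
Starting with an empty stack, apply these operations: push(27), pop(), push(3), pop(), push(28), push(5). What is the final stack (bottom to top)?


push(27) -> [27]
pop() returns 27 -> []
push(3) -> [3]
pop() returns 3 -> []
push(28) -> [28]
push(5) -> [28, 5]
Final stack (bottom to top): [28, 5]


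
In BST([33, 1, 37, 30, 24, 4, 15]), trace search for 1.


BST root = 33
Search for 1: compare at each node
Path: [33, 1]


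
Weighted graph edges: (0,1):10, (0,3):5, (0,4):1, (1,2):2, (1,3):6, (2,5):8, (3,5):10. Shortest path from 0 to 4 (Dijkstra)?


Dijkstra from 0:
Distances: {0: 0, 1: 10, 2: 12, 3: 5, 4: 1, 5: 15}
Shortest distance to 4 = 1, path = [0, 4]


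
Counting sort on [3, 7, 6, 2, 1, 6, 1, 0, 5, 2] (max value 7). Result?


Count array: [1, 2, 2, 1, 0, 1, 2, 1]
Reconstruct: [0, 1, 1, 2, 2, 3, 5, 6, 6, 7]


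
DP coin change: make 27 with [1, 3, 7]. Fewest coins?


dp[0]=0; dp[i]=1+min(dp[i-c] for c in coins)
...dp[22]=4, dp[23]=5, dp[24]=4, dp[25]=5, dp[26]=6, dp[27]=5
Minimum coins for 27 = 5


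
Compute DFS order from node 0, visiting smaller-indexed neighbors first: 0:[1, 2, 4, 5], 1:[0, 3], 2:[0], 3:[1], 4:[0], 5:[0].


DFS stack-based: start with [0]
Visit order: [0, 1, 3, 2, 4, 5]


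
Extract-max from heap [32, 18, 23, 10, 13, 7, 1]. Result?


Max = 32
Replace root with last, heapify down
Resulting heap: [23, 18, 7, 10, 13, 1]


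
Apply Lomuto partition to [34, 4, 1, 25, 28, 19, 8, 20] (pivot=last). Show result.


Elements <= 20 go left of pivot.
Result: [4, 1, 19, 8, 20, 34, 25, 28], pivot at index 4


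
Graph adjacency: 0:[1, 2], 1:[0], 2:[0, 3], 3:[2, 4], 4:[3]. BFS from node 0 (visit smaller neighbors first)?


BFS queue: start with [0]
Visit order: [0, 1, 2, 3, 4]


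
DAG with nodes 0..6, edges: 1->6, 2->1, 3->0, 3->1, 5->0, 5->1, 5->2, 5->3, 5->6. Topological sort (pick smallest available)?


Kahn's algorithm, process smallest node first
Order: [4, 5, 2, 3, 0, 1, 6]


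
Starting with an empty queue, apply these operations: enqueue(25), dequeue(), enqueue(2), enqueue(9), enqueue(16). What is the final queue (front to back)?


enqueue(25) -> [25]
dequeue() returns 25 -> []
enqueue(2) -> [2]
enqueue(9) -> [2, 9]
enqueue(16) -> [2, 9, 16]
Final queue (front to back): [2, 9, 16]


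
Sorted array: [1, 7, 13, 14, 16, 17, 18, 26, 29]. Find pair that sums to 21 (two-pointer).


Two pointers: lo=0, hi=8
Found pair: (7, 14) summing to 21


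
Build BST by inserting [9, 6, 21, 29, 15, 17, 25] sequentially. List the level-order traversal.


Root = 9; build tree by BST insertion.
Level-Order traversal: [9, 6, 21, 15, 29, 17, 25]


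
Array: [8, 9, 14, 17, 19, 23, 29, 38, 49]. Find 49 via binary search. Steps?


Search for 49:
[0,8] mid=4 arr[4]=19
[5,8] mid=6 arr[6]=29
[7,8] mid=7 arr[7]=38
[8,8] mid=8 arr[8]=49
Total: 4 comparisons


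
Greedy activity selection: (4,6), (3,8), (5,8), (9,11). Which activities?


Greedy: pick earliest-ending, then skip overlaps.
Selected (2 activities): [(4, 6), (9, 11)]


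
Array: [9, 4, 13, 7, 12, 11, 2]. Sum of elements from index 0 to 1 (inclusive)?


Prefix sums: [0, 9, 13, 26, 33, 45, 56, 58]
Sum[0..1] = prefix[2] - prefix[0] = 13 - 0 = 13


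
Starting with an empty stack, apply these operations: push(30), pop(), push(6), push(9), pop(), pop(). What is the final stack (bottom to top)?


push(30) -> [30]
pop() returns 30 -> []
push(6) -> [6]
push(9) -> [6, 9]
pop() returns 9 -> [6]
pop() returns 6 -> []
Final stack (bottom to top): []


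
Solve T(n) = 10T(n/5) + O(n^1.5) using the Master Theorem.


a=10, b=5, c=1.5. log_5(10)=1.431 < c=1.5. Case 3: O(n^c) = O(n^1.500)
Complexity: O(n^1.500)


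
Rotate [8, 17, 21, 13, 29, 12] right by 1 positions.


Right rotate by 1: [12, 8, 17, 21, 13, 29]


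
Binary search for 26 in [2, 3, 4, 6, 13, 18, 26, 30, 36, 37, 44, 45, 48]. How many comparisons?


Search for 26:
[0,12] mid=6 arr[6]=26
Total: 1 comparisons


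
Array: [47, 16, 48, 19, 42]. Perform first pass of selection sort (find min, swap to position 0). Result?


After one pass: [16, 47, 48, 19, 42]


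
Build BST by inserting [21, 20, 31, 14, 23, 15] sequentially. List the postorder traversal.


Root = 21; build tree by BST insertion.
Postorder traversal: [15, 14, 20, 23, 31, 21]


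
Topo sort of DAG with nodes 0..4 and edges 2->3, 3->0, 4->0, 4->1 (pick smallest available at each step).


Kahn's algorithm, process smallest node first
Order: [2, 3, 4, 0, 1]


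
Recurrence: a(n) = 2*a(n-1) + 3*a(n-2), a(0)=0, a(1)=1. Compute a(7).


Build bottom-up:
...a(5)=61, a(6)=182, a(7)=2*182+3*61=547


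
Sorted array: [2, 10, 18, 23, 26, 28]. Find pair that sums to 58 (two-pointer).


Two pointers: lo=0, hi=5
No pair sums to 58


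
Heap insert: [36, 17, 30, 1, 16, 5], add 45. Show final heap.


Append 45: [36, 17, 30, 1, 16, 5, 45]
Bubble up: swap idx 6(45) with idx 2(30); swap idx 2(45) with idx 0(36)
Result: [45, 17, 36, 1, 16, 5, 30]


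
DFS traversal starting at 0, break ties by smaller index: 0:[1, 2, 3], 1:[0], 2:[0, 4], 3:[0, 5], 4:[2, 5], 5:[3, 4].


DFS stack-based: start with [0]
Visit order: [0, 1, 2, 4, 5, 3]


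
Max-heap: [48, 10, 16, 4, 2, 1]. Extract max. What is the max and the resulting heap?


Max = 48
Replace root with last, heapify down
Resulting heap: [16, 10, 1, 4, 2]


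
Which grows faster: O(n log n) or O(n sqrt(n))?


linearithmic grows slower than n^1.5
O(n log n) is asymptotically smaller; O(n sqrt(n)) grows faster


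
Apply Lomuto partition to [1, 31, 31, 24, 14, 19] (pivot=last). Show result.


Elements <= 19 go left of pivot.
Result: [1, 14, 19, 24, 31, 31], pivot at index 2


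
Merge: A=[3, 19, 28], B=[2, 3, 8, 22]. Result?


Compare heads, take smaller each step.
Merged: [2, 3, 3, 8, 19, 22, 28]


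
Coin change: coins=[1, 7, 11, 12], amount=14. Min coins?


dp[0]=0; dp[i]=1+min(dp[i-c] for c in coins)
...dp[9]=3, dp[10]=4, dp[11]=1, dp[12]=1, dp[13]=2, dp[14]=2
Minimum coins for 14 = 2


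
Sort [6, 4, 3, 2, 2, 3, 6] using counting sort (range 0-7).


Count array: [0, 0, 2, 2, 1, 0, 2, 0]
Reconstruct: [2, 2, 3, 3, 4, 6, 6]


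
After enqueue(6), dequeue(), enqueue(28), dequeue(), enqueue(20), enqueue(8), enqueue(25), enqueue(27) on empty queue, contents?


enqueue(6) -> [6]
dequeue() returns 6 -> []
enqueue(28) -> [28]
dequeue() returns 28 -> []
enqueue(20) -> [20]
enqueue(8) -> [20, 8]
enqueue(25) -> [20, 8, 25]
enqueue(27) -> [20, 8, 25, 27]
Final queue (front to back): [20, 8, 25, 27]


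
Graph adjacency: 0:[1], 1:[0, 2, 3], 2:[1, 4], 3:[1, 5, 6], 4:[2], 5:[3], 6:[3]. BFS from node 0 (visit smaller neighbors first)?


BFS queue: start with [0]
Visit order: [0, 1, 2, 3, 4, 5, 6]


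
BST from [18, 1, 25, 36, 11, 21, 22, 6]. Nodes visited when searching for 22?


BST root = 18
Search for 22: compare at each node
Path: [18, 25, 21, 22]


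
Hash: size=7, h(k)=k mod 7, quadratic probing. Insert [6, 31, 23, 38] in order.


Insertions: 6->slot 6; 31->slot 3; 23->slot 2; 38->slot 4
Table: [None, None, 23, 31, 38, None, 6]


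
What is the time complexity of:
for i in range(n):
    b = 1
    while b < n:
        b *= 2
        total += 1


Per nesting level: O(n) * O(log n) = O(n log n)
Complexity: O(n log n)


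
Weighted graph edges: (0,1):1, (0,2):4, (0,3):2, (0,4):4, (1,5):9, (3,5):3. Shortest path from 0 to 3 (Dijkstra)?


Dijkstra from 0:
Distances: {0: 0, 1: 1, 2: 4, 3: 2, 4: 4, 5: 5}
Shortest distance to 3 = 2, path = [0, 3]


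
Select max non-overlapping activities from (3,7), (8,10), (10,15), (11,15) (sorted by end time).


Greedy: pick earliest-ending, then skip overlaps.
Selected (3 activities): [(3, 7), (8, 10), (10, 15)]


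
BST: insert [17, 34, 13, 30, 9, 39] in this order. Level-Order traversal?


Root = 17; build tree by BST insertion.
Level-Order traversal: [17, 13, 34, 9, 30, 39]


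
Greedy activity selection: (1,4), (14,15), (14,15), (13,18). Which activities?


Greedy: pick earliest-ending, then skip overlaps.
Selected (2 activities): [(1, 4), (14, 15)]


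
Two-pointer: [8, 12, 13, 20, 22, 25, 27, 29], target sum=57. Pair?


Two pointers: lo=0, hi=7
No pair sums to 57


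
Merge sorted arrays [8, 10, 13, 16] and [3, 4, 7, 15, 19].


Compare heads, take smaller each step.
Merged: [3, 4, 7, 8, 10, 13, 15, 16, 19]


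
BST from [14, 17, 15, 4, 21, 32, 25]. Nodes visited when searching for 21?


BST root = 14
Search for 21: compare at each node
Path: [14, 17, 21]


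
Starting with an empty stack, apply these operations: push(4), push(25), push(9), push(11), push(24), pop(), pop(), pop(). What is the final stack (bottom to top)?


push(4) -> [4]
push(25) -> [4, 25]
push(9) -> [4, 25, 9]
push(11) -> [4, 25, 9, 11]
push(24) -> [4, 25, 9, 11, 24]
pop() returns 24 -> [4, 25, 9, 11]
pop() returns 11 -> [4, 25, 9]
pop() returns 9 -> [4, 25]
Final stack (bottom to top): [4, 25]


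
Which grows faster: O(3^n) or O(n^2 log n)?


n^2 log n grows slower than exponential (base 3)
O(n^2 log n) is asymptotically smaller; O(3^n) grows faster


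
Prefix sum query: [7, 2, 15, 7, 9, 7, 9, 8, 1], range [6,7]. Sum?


Prefix sums: [0, 7, 9, 24, 31, 40, 47, 56, 64, 65]
Sum[6..7] = prefix[8] - prefix[6] = 64 - 47 = 17


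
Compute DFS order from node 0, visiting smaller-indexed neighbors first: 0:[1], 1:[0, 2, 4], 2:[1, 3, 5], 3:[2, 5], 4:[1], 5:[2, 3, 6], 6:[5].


DFS stack-based: start with [0]
Visit order: [0, 1, 2, 3, 5, 6, 4]


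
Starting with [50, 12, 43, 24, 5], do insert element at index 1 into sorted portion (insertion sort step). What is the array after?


After one pass: [12, 50, 43, 24, 5]


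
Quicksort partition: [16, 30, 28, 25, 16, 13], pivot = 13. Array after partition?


Elements <= 13 go left of pivot.
Result: [13, 30, 28, 25, 16, 16], pivot at index 0


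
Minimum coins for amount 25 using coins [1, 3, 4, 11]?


dp[0]=0; dp[i]=1+min(dp[i-c] for c in coins)
...dp[20]=4, dp[21]=4, dp[22]=2, dp[23]=3, dp[24]=4, dp[25]=3
Minimum coins for 25 = 3


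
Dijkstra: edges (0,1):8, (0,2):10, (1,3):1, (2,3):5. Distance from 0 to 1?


Dijkstra from 0:
Distances: {0: 0, 1: 8, 2: 10, 3: 9}
Shortest distance to 1 = 8, path = [0, 1]


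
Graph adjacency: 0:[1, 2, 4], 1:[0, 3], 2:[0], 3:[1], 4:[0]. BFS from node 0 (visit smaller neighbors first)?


BFS queue: start with [0]
Visit order: [0, 1, 2, 4, 3]


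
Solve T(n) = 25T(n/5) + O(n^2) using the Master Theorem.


a=25, b=5, c=2. log_5(25)=2 = c=2. Case 2: O(n^c log n) = O(n^2 log n)
Complexity: O(n^2 log n)


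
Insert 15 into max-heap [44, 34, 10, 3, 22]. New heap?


Append 15: [44, 34, 10, 3, 22, 15]
Bubble up: swap idx 5(15) with idx 2(10)
Result: [44, 34, 15, 3, 22, 10]


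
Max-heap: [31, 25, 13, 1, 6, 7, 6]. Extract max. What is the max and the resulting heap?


Max = 31
Replace root with last, heapify down
Resulting heap: [25, 6, 13, 1, 6, 7]
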